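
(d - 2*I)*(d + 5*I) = d^2 + 3*I*d + 10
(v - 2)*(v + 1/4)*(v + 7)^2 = v^4 + 49*v^3/4 + 24*v^2 - 371*v/4 - 49/2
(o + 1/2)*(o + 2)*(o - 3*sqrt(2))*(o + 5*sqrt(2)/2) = o^4 - sqrt(2)*o^3/2 + 5*o^3/2 - 14*o^2 - 5*sqrt(2)*o^2/4 - 75*o/2 - sqrt(2)*o/2 - 15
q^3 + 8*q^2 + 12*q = q*(q + 2)*(q + 6)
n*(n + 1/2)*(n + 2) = n^3 + 5*n^2/2 + n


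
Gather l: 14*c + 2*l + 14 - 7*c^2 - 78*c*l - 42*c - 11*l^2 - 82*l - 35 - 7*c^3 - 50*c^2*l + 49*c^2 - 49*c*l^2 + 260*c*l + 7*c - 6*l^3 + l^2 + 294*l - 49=-7*c^3 + 42*c^2 - 21*c - 6*l^3 + l^2*(-49*c - 10) + l*(-50*c^2 + 182*c + 214) - 70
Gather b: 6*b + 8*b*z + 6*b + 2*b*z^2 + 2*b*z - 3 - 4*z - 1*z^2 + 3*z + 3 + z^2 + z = b*(2*z^2 + 10*z + 12)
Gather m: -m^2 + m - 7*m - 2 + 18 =-m^2 - 6*m + 16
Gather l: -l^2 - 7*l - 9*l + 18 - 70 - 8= -l^2 - 16*l - 60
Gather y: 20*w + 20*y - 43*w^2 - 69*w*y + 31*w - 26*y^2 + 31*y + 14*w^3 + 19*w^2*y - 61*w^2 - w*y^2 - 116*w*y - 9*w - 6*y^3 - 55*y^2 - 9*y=14*w^3 - 104*w^2 + 42*w - 6*y^3 + y^2*(-w - 81) + y*(19*w^2 - 185*w + 42)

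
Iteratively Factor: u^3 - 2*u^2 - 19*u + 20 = (u - 5)*(u^2 + 3*u - 4) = (u - 5)*(u + 4)*(u - 1)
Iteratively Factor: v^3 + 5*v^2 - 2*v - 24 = (v + 3)*(v^2 + 2*v - 8) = (v - 2)*(v + 3)*(v + 4)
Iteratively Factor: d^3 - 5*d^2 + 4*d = (d)*(d^2 - 5*d + 4) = d*(d - 1)*(d - 4)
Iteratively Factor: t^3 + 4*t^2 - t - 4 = (t + 1)*(t^2 + 3*t - 4) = (t - 1)*(t + 1)*(t + 4)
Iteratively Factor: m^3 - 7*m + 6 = (m + 3)*(m^2 - 3*m + 2) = (m - 2)*(m + 3)*(m - 1)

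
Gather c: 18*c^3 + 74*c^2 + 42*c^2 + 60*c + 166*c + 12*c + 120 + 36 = 18*c^3 + 116*c^2 + 238*c + 156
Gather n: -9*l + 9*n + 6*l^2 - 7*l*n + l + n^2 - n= 6*l^2 - 8*l + n^2 + n*(8 - 7*l)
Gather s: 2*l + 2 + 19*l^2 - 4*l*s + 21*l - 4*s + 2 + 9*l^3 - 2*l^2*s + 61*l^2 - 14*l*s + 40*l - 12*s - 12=9*l^3 + 80*l^2 + 63*l + s*(-2*l^2 - 18*l - 16) - 8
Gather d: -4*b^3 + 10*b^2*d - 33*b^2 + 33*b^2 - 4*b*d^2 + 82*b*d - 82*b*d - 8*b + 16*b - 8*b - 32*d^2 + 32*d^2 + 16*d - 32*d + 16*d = -4*b^3 + 10*b^2*d - 4*b*d^2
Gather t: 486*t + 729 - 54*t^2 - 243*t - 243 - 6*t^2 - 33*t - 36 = -60*t^2 + 210*t + 450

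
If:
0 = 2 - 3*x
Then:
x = 2/3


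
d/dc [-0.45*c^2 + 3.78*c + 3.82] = 3.78 - 0.9*c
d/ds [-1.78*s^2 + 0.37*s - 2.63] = 0.37 - 3.56*s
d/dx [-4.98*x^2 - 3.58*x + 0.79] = -9.96*x - 3.58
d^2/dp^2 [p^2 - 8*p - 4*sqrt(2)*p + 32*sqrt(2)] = 2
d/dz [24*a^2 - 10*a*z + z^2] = -10*a + 2*z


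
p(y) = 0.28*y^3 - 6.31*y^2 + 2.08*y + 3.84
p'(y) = 0.84*y^2 - 12.62*y + 2.08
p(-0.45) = 1.60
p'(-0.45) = 7.93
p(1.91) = -13.26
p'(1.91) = -18.96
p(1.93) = -13.64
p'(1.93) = -19.15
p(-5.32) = -227.97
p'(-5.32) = 92.99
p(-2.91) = -62.55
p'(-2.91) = 45.92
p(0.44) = 3.56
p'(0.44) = -3.31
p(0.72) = 2.17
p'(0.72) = -6.57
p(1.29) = -3.38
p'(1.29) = -12.80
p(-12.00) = -1413.60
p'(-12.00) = 274.48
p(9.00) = -284.43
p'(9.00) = -43.46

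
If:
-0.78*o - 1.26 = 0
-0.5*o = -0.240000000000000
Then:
No Solution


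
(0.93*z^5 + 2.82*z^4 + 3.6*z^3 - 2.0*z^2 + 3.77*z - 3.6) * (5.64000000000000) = 5.2452*z^5 + 15.9048*z^4 + 20.304*z^3 - 11.28*z^2 + 21.2628*z - 20.304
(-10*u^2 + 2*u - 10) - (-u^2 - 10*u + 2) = -9*u^2 + 12*u - 12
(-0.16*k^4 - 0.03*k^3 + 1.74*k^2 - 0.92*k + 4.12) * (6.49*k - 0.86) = -1.0384*k^5 - 0.0571*k^4 + 11.3184*k^3 - 7.4672*k^2 + 27.53*k - 3.5432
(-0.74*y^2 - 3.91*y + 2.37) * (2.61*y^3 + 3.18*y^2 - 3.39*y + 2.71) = -1.9314*y^5 - 12.5583*y^4 - 3.7395*y^3 + 18.7861*y^2 - 18.6304*y + 6.4227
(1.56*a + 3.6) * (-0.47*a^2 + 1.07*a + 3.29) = -0.7332*a^3 - 0.0227999999999997*a^2 + 8.9844*a + 11.844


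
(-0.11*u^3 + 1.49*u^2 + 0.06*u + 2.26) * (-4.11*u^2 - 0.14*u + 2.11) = 0.4521*u^5 - 6.1085*u^4 - 0.6873*u^3 - 6.1531*u^2 - 0.1898*u + 4.7686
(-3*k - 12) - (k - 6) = -4*k - 6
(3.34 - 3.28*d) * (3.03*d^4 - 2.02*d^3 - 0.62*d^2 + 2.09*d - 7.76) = -9.9384*d^5 + 16.7458*d^4 - 4.7132*d^3 - 8.926*d^2 + 32.4334*d - 25.9184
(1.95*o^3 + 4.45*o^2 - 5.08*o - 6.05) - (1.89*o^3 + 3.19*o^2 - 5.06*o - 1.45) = 0.0600000000000001*o^3 + 1.26*o^2 - 0.0200000000000005*o - 4.6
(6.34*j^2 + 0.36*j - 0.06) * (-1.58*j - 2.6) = -10.0172*j^3 - 17.0528*j^2 - 0.8412*j + 0.156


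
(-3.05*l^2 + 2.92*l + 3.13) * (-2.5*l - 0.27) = 7.625*l^3 - 6.4765*l^2 - 8.6134*l - 0.8451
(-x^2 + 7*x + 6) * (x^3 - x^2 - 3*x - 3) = -x^5 + 8*x^4 + 2*x^3 - 24*x^2 - 39*x - 18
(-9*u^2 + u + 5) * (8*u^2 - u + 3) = -72*u^4 + 17*u^3 + 12*u^2 - 2*u + 15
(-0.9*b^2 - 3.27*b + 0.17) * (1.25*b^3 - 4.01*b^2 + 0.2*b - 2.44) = -1.125*b^5 - 0.4785*b^4 + 13.1452*b^3 + 0.8603*b^2 + 8.0128*b - 0.4148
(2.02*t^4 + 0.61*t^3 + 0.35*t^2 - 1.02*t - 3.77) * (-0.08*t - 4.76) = -0.1616*t^5 - 9.664*t^4 - 2.9316*t^3 - 1.5844*t^2 + 5.1568*t + 17.9452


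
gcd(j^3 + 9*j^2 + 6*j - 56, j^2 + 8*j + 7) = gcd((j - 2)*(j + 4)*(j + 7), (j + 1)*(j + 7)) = j + 7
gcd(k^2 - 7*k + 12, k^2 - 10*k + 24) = k - 4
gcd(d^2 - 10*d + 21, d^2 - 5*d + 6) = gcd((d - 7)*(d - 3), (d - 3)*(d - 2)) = d - 3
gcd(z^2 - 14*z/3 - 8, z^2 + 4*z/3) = z + 4/3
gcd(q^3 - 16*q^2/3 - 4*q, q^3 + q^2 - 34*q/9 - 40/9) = 1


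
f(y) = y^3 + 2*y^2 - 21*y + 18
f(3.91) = 26.24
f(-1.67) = 53.99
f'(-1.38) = -20.81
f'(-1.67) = -19.31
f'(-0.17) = -21.59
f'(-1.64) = -19.49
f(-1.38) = 48.16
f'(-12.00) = 363.00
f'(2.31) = 4.25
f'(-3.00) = -6.00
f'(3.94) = 41.33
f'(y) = 3*y^2 + 4*y - 21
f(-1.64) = 53.41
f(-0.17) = 21.62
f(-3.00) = 72.00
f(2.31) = -7.51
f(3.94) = 27.47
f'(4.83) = 68.31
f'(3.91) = 40.50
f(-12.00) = -1170.00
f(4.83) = 75.91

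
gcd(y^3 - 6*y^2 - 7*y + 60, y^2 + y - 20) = y - 4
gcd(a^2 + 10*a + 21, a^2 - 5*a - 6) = 1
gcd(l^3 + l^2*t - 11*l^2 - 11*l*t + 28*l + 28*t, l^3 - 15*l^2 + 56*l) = l - 7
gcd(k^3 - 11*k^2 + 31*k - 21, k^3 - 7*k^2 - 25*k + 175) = k - 7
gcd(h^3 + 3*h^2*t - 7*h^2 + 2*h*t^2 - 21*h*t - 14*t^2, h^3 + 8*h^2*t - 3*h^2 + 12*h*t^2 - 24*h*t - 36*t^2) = h + 2*t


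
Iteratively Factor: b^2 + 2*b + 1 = (b + 1)*(b + 1)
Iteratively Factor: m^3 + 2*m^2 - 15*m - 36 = (m + 3)*(m^2 - m - 12) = (m + 3)^2*(m - 4)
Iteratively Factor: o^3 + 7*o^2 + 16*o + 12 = (o + 2)*(o^2 + 5*o + 6) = (o + 2)^2*(o + 3)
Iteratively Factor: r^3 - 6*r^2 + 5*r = (r - 5)*(r^2 - r) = (r - 5)*(r - 1)*(r)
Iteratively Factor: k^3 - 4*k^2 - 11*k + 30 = (k - 2)*(k^2 - 2*k - 15) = (k - 2)*(k + 3)*(k - 5)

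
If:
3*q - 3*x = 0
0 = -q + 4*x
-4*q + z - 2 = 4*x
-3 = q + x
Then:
No Solution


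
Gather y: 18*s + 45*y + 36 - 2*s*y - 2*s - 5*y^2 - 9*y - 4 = 16*s - 5*y^2 + y*(36 - 2*s) + 32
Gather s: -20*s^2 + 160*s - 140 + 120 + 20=-20*s^2 + 160*s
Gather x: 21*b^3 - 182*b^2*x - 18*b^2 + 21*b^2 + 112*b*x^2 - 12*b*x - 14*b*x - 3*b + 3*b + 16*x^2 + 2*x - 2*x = 21*b^3 + 3*b^2 + x^2*(112*b + 16) + x*(-182*b^2 - 26*b)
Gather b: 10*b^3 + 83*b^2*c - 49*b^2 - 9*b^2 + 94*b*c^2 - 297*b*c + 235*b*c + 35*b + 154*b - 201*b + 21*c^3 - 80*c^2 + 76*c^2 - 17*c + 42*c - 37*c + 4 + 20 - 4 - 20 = 10*b^3 + b^2*(83*c - 58) + b*(94*c^2 - 62*c - 12) + 21*c^3 - 4*c^2 - 12*c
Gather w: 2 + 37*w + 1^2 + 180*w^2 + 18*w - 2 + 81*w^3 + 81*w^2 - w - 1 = 81*w^3 + 261*w^2 + 54*w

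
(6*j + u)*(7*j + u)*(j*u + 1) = 42*j^3*u + 13*j^2*u^2 + 42*j^2 + j*u^3 + 13*j*u + u^2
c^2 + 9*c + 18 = (c + 3)*(c + 6)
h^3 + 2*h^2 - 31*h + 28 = (h - 4)*(h - 1)*(h + 7)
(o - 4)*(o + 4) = o^2 - 16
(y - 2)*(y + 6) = y^2 + 4*y - 12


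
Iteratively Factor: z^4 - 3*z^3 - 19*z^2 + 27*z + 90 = (z + 2)*(z^3 - 5*z^2 - 9*z + 45) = (z + 2)*(z + 3)*(z^2 - 8*z + 15) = (z - 5)*(z + 2)*(z + 3)*(z - 3)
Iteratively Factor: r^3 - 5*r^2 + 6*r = (r - 3)*(r^2 - 2*r) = (r - 3)*(r - 2)*(r)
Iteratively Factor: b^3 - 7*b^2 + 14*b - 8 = (b - 1)*(b^2 - 6*b + 8) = (b - 4)*(b - 1)*(b - 2)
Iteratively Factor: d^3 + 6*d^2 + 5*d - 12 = (d + 3)*(d^2 + 3*d - 4) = (d - 1)*(d + 3)*(d + 4)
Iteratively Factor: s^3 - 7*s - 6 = (s - 3)*(s^2 + 3*s + 2) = (s - 3)*(s + 1)*(s + 2)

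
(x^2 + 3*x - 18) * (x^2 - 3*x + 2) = x^4 - 25*x^2 + 60*x - 36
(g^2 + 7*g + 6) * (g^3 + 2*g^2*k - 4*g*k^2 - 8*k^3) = g^5 + 2*g^4*k + 7*g^4 - 4*g^3*k^2 + 14*g^3*k + 6*g^3 - 8*g^2*k^3 - 28*g^2*k^2 + 12*g^2*k - 56*g*k^3 - 24*g*k^2 - 48*k^3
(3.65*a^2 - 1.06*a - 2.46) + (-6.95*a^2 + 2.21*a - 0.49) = -3.3*a^2 + 1.15*a - 2.95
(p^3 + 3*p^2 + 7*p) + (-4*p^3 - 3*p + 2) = -3*p^3 + 3*p^2 + 4*p + 2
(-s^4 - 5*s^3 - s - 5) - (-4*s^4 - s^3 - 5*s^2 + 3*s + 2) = 3*s^4 - 4*s^3 + 5*s^2 - 4*s - 7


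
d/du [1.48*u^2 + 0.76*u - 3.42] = 2.96*u + 0.76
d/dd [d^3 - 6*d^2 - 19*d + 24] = 3*d^2 - 12*d - 19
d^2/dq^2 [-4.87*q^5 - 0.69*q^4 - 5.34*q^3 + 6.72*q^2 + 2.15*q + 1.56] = -97.4*q^3 - 8.28*q^2 - 32.04*q + 13.44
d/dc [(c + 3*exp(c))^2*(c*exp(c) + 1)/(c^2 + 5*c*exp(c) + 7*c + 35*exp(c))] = (c + 3*exp(c))*(-(c + 3*exp(c))*(c*exp(c) + 1)*(5*c*exp(c) + 2*c + 40*exp(c) + 7) + ((c + 1)*(c + 3*exp(c))*exp(c) + 2*(c*exp(c) + 1)*(3*exp(c) + 1))*(c^2 + 5*c*exp(c) + 7*c + 35*exp(c)))/(c^2 + 5*c*exp(c) + 7*c + 35*exp(c))^2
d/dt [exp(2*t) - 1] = 2*exp(2*t)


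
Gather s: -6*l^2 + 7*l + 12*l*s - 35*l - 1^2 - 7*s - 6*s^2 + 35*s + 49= -6*l^2 - 28*l - 6*s^2 + s*(12*l + 28) + 48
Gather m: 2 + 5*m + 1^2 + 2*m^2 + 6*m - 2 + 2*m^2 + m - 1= 4*m^2 + 12*m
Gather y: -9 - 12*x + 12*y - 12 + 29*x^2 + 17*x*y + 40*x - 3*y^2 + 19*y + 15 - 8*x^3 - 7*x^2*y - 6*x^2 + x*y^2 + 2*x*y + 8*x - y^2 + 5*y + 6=-8*x^3 + 23*x^2 + 36*x + y^2*(x - 4) + y*(-7*x^2 + 19*x + 36)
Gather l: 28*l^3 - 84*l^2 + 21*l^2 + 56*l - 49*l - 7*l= 28*l^3 - 63*l^2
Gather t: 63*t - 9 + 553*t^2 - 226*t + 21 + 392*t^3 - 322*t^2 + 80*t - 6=392*t^3 + 231*t^2 - 83*t + 6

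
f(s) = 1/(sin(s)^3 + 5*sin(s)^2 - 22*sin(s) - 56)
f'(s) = (-3*sin(s)^2*cos(s) - 10*sin(s)*cos(s) + 22*cos(s))/(sin(s)^3 + 5*sin(s)^2 - 22*sin(s) - 56)^2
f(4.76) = -0.03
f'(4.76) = 0.00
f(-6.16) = -0.02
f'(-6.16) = 0.01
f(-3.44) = -0.02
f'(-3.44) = -0.00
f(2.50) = -0.01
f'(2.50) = -0.00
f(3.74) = -0.02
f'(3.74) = -0.01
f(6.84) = -0.02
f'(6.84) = 0.00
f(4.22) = -0.03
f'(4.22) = -0.01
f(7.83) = -0.01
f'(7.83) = 0.00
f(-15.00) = -0.03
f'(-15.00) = -0.01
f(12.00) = -0.02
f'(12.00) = 0.01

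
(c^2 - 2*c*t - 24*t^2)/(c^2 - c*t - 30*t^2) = (c + 4*t)/(c + 5*t)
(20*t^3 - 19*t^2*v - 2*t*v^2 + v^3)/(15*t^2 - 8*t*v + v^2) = (4*t^2 - 3*t*v - v^2)/(3*t - v)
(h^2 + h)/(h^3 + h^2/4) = 4*(h + 1)/(h*(4*h + 1))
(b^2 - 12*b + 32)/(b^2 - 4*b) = (b - 8)/b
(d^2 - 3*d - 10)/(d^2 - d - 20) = (d + 2)/(d + 4)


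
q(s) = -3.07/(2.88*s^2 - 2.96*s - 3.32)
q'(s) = -3.07*(2.96 - 5.76*s)/(2.88*s^2 - 2.96*s - 3.32)^2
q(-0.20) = 1.17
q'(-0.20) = -1.85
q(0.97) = 0.88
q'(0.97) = 0.67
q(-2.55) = -0.13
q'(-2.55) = -0.10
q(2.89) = -0.25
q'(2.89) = 0.28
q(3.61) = -0.13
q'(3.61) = 0.10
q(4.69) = -0.07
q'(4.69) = 0.03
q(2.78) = -0.29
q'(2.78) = 0.35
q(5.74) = -0.04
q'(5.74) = 0.02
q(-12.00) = -0.01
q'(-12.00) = -0.00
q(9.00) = -0.02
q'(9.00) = 0.00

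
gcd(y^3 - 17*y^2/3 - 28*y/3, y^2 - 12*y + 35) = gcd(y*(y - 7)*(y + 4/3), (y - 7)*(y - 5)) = y - 7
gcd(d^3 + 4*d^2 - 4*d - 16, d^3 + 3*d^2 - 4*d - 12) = d^2 - 4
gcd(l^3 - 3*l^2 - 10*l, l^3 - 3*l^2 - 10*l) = l^3 - 3*l^2 - 10*l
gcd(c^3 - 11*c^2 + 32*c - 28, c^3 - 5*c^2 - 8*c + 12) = 1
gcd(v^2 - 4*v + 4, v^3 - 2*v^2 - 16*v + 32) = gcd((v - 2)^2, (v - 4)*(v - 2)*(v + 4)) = v - 2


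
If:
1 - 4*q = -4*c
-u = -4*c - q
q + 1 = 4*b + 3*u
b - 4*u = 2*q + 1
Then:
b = 23/51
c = -19/204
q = 8/51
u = -11/51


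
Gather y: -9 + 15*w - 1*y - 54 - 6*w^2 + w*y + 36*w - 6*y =-6*w^2 + 51*w + y*(w - 7) - 63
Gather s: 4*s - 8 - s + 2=3*s - 6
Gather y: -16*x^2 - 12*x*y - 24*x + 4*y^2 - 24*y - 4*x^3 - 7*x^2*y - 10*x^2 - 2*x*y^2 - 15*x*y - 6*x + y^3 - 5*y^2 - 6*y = -4*x^3 - 26*x^2 - 30*x + y^3 + y^2*(-2*x - 1) + y*(-7*x^2 - 27*x - 30)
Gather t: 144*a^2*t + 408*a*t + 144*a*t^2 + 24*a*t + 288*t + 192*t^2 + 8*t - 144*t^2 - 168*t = t^2*(144*a + 48) + t*(144*a^2 + 432*a + 128)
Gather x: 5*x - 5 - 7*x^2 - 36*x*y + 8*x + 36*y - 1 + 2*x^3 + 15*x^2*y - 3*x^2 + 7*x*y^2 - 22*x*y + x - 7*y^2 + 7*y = 2*x^3 + x^2*(15*y - 10) + x*(7*y^2 - 58*y + 14) - 7*y^2 + 43*y - 6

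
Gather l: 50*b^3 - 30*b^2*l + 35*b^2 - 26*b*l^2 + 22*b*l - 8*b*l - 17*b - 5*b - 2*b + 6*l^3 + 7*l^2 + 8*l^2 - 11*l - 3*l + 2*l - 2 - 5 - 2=50*b^3 + 35*b^2 - 24*b + 6*l^3 + l^2*(15 - 26*b) + l*(-30*b^2 + 14*b - 12) - 9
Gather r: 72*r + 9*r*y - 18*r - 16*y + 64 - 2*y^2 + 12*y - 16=r*(9*y + 54) - 2*y^2 - 4*y + 48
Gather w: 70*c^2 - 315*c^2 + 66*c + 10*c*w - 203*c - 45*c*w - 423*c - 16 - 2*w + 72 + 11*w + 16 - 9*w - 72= -245*c^2 - 35*c*w - 560*c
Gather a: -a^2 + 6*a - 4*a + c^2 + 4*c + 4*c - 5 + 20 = -a^2 + 2*a + c^2 + 8*c + 15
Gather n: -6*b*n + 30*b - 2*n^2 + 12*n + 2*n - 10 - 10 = 30*b - 2*n^2 + n*(14 - 6*b) - 20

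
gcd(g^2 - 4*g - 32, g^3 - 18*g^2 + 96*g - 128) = g - 8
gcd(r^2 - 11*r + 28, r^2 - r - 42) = r - 7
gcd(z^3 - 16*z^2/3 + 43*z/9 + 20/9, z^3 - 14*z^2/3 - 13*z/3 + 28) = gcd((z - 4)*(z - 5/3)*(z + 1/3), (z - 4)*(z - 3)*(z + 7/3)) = z - 4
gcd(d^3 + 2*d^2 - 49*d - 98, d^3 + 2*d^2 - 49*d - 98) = d^3 + 2*d^2 - 49*d - 98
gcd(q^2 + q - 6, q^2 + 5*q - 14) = q - 2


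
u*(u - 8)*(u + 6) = u^3 - 2*u^2 - 48*u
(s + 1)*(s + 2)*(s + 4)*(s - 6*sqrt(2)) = s^4 - 6*sqrt(2)*s^3 + 7*s^3 - 42*sqrt(2)*s^2 + 14*s^2 - 84*sqrt(2)*s + 8*s - 48*sqrt(2)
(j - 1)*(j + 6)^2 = j^3 + 11*j^2 + 24*j - 36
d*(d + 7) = d^2 + 7*d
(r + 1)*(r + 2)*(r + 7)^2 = r^4 + 17*r^3 + 93*r^2 + 175*r + 98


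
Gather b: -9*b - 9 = -9*b - 9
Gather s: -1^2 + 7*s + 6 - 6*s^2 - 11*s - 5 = -6*s^2 - 4*s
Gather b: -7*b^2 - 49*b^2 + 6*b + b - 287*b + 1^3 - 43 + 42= -56*b^2 - 280*b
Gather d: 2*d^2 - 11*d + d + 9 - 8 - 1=2*d^2 - 10*d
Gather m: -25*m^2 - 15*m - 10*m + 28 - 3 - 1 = -25*m^2 - 25*m + 24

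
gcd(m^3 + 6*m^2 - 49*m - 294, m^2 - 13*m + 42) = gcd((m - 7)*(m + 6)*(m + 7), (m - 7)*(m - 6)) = m - 7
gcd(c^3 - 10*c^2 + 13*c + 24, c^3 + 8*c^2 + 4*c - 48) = 1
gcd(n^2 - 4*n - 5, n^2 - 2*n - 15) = n - 5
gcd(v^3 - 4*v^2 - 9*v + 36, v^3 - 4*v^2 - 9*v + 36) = v^3 - 4*v^2 - 9*v + 36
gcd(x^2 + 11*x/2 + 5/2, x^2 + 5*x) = x + 5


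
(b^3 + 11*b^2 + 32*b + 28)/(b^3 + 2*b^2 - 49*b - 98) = (b + 2)/(b - 7)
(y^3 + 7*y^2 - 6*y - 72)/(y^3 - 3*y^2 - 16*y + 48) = (y + 6)/(y - 4)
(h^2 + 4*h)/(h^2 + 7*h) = (h + 4)/(h + 7)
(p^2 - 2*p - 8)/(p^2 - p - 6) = (p - 4)/(p - 3)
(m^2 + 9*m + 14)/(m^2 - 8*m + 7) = (m^2 + 9*m + 14)/(m^2 - 8*m + 7)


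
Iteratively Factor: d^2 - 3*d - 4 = (d - 4)*(d + 1)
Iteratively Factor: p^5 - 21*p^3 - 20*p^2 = (p)*(p^4 - 21*p^2 - 20*p) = p*(p + 4)*(p^3 - 4*p^2 - 5*p) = p*(p + 1)*(p + 4)*(p^2 - 5*p) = p^2*(p + 1)*(p + 4)*(p - 5)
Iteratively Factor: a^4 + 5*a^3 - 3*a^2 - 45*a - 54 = (a + 3)*(a^3 + 2*a^2 - 9*a - 18) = (a - 3)*(a + 3)*(a^2 + 5*a + 6) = (a - 3)*(a + 2)*(a + 3)*(a + 3)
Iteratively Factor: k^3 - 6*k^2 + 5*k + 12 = (k - 3)*(k^2 - 3*k - 4) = (k - 4)*(k - 3)*(k + 1)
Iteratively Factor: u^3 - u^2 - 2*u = (u)*(u^2 - u - 2) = u*(u + 1)*(u - 2)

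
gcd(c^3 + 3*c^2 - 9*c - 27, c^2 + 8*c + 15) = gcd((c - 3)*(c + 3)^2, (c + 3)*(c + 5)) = c + 3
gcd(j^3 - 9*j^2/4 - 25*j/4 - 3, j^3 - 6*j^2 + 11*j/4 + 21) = j - 4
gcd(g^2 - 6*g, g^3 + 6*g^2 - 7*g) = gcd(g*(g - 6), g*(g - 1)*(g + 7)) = g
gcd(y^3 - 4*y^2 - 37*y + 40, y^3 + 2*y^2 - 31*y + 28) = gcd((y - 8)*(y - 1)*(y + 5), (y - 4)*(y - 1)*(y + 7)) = y - 1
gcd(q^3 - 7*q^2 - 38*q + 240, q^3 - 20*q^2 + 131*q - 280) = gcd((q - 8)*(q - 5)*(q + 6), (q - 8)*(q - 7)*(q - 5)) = q^2 - 13*q + 40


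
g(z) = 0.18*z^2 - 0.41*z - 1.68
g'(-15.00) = -5.81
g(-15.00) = 44.97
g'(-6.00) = -2.57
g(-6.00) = 7.26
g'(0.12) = -0.37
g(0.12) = -1.73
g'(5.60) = 1.61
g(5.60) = 1.67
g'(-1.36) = -0.90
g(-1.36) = -0.79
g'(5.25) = 1.48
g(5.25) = 1.13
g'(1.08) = -0.02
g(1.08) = -1.91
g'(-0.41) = -0.56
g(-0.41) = -1.48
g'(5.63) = 1.62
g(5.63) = 1.72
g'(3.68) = 0.91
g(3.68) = -0.75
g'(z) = 0.36*z - 0.41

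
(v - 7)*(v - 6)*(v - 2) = v^3 - 15*v^2 + 68*v - 84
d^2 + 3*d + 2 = (d + 1)*(d + 2)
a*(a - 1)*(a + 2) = a^3 + a^2 - 2*a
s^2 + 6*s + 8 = (s + 2)*(s + 4)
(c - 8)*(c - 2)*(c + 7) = c^3 - 3*c^2 - 54*c + 112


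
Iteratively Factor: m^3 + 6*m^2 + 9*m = (m + 3)*(m^2 + 3*m) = (m + 3)^2*(m)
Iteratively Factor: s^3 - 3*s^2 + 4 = (s + 1)*(s^2 - 4*s + 4) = (s - 2)*(s + 1)*(s - 2)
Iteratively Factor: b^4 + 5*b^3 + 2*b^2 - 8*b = (b + 2)*(b^3 + 3*b^2 - 4*b) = (b - 1)*(b + 2)*(b^2 + 4*b) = (b - 1)*(b + 2)*(b + 4)*(b)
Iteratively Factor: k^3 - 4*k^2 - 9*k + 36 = (k - 3)*(k^2 - k - 12) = (k - 3)*(k + 3)*(k - 4)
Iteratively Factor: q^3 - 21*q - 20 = (q - 5)*(q^2 + 5*q + 4) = (q - 5)*(q + 1)*(q + 4)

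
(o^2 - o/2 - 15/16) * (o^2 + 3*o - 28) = o^4 + 5*o^3/2 - 487*o^2/16 + 179*o/16 + 105/4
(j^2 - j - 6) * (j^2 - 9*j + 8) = j^4 - 10*j^3 + 11*j^2 + 46*j - 48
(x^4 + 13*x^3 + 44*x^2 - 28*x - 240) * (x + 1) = x^5 + 14*x^4 + 57*x^3 + 16*x^2 - 268*x - 240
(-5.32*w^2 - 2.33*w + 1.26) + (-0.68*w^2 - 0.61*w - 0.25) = -6.0*w^2 - 2.94*w + 1.01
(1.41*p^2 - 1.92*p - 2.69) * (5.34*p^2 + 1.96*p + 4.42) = 7.5294*p^4 - 7.4892*p^3 - 11.8956*p^2 - 13.7588*p - 11.8898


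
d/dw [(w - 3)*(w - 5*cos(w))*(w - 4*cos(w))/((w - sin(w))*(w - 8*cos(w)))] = ((3 - w)*(w - sin(w))*(w - 5*cos(w))*(w - 4*cos(w))*(8*sin(w) + 1) + (w - 3)*(w - 8*cos(w))*(w - 5*cos(w))*(w - 4*cos(w))*(cos(w) - 1) + (w - sin(w))*(w - 8*cos(w))*((w - 3)*(w - 5*cos(w))*(4*sin(w) + 1) + (w - 3)*(w - 4*cos(w))*(5*sin(w) + 1) + (w - 5*cos(w))*(w - 4*cos(w))))/((w - sin(w))^2*(w - 8*cos(w))^2)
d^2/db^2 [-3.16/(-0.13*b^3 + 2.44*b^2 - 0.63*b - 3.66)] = ((15.4208 - 2.4648*b)*(0.13*b^3 - 2.44*b^2 + 0.63*b + 3.66) + 3.16*(0.39*b^2 - 4.88*b + 0.63)*(0.78*b^2 - 9.76*b + 1.26))/(0.13*b^3 - 2.44*b^2 + 0.63*b + 3.66)^3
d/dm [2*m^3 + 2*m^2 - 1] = 2*m*(3*m + 2)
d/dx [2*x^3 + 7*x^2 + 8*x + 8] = 6*x^2 + 14*x + 8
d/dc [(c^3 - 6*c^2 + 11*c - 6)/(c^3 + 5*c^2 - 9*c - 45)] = (11*c^2 + 26*c - 61)/(c^4 + 16*c^3 + 94*c^2 + 240*c + 225)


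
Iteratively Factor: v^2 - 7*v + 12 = (v - 4)*(v - 3)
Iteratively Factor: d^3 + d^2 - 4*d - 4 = (d + 1)*(d^2 - 4) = (d + 1)*(d + 2)*(d - 2)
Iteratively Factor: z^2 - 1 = (z + 1)*(z - 1)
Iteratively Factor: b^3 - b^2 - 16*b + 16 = (b - 4)*(b^2 + 3*b - 4) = (b - 4)*(b - 1)*(b + 4)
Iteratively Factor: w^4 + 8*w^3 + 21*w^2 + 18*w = (w + 3)*(w^3 + 5*w^2 + 6*w) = (w + 3)^2*(w^2 + 2*w) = w*(w + 3)^2*(w + 2)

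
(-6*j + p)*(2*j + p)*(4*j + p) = -48*j^3 - 28*j^2*p + p^3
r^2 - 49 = (r - 7)*(r + 7)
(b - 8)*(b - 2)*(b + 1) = b^3 - 9*b^2 + 6*b + 16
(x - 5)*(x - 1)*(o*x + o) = o*x^3 - 5*o*x^2 - o*x + 5*o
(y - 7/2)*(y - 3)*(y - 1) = y^3 - 15*y^2/2 + 17*y - 21/2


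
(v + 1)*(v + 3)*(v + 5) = v^3 + 9*v^2 + 23*v + 15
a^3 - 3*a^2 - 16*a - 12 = (a - 6)*(a + 1)*(a + 2)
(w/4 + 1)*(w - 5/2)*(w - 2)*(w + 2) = w^4/4 + 3*w^3/8 - 7*w^2/2 - 3*w/2 + 10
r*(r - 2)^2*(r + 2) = r^4 - 2*r^3 - 4*r^2 + 8*r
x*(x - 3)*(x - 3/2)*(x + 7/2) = x^4 - x^3 - 45*x^2/4 + 63*x/4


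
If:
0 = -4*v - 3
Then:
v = -3/4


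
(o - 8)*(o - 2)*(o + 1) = o^3 - 9*o^2 + 6*o + 16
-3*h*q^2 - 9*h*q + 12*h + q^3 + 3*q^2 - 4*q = (-3*h + q)*(q - 1)*(q + 4)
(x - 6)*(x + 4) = x^2 - 2*x - 24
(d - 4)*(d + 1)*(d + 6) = d^3 + 3*d^2 - 22*d - 24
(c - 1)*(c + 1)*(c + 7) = c^3 + 7*c^2 - c - 7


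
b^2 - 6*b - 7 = (b - 7)*(b + 1)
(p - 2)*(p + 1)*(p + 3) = p^3 + 2*p^2 - 5*p - 6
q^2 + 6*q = q*(q + 6)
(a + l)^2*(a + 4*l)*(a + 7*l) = a^4 + 13*a^3*l + 51*a^2*l^2 + 67*a*l^3 + 28*l^4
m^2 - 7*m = m*(m - 7)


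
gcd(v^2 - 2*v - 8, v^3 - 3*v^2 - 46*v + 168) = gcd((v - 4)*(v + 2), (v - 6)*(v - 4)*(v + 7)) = v - 4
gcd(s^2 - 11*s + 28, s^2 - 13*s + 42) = s - 7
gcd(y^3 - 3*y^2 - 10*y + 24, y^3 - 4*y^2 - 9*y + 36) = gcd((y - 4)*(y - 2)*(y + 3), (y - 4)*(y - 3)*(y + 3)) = y^2 - y - 12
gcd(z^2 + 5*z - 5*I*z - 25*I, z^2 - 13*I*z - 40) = z - 5*I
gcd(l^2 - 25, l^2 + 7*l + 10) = l + 5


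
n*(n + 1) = n^2 + n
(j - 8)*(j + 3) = j^2 - 5*j - 24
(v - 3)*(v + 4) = v^2 + v - 12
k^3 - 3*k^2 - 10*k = k*(k - 5)*(k + 2)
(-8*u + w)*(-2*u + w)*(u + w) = 16*u^3 + 6*u^2*w - 9*u*w^2 + w^3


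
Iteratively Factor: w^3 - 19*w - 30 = (w - 5)*(w^2 + 5*w + 6) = (w - 5)*(w + 3)*(w + 2)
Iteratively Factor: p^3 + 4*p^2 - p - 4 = (p + 1)*(p^2 + 3*p - 4) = (p + 1)*(p + 4)*(p - 1)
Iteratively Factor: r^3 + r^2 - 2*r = (r + 2)*(r^2 - r) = (r - 1)*(r + 2)*(r)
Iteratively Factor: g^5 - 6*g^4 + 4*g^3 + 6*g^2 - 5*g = (g - 1)*(g^4 - 5*g^3 - g^2 + 5*g) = g*(g - 1)*(g^3 - 5*g^2 - g + 5) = g*(g - 1)^2*(g^2 - 4*g - 5) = g*(g - 1)^2*(g + 1)*(g - 5)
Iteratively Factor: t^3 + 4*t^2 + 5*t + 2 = (t + 2)*(t^2 + 2*t + 1) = (t + 1)*(t + 2)*(t + 1)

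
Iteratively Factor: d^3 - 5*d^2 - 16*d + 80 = (d + 4)*(d^2 - 9*d + 20) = (d - 4)*(d + 4)*(d - 5)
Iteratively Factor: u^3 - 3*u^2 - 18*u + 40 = (u - 5)*(u^2 + 2*u - 8) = (u - 5)*(u - 2)*(u + 4)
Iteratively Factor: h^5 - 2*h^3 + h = (h - 1)*(h^4 + h^3 - h^2 - h) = (h - 1)*(h + 1)*(h^3 - h) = (h - 1)*(h + 1)^2*(h^2 - h) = h*(h - 1)*(h + 1)^2*(h - 1)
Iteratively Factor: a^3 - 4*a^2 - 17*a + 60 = (a - 5)*(a^2 + a - 12) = (a - 5)*(a + 4)*(a - 3)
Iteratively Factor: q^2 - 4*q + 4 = (q - 2)*(q - 2)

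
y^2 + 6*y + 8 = (y + 2)*(y + 4)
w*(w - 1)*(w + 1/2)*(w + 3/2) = w^4 + w^3 - 5*w^2/4 - 3*w/4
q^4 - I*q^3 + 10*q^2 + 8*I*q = q*(q - 4*I)*(q + I)*(q + 2*I)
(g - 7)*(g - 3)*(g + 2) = g^3 - 8*g^2 + g + 42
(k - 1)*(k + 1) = k^2 - 1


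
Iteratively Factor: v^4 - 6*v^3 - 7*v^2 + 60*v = (v - 4)*(v^3 - 2*v^2 - 15*v) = (v - 5)*(v - 4)*(v^2 + 3*v) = v*(v - 5)*(v - 4)*(v + 3)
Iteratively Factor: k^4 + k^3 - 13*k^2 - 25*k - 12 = (k + 3)*(k^3 - 2*k^2 - 7*k - 4) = (k + 1)*(k + 3)*(k^2 - 3*k - 4) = (k - 4)*(k + 1)*(k + 3)*(k + 1)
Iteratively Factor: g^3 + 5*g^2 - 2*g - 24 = (g - 2)*(g^2 + 7*g + 12) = (g - 2)*(g + 4)*(g + 3)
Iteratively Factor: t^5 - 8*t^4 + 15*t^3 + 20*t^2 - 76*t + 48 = (t + 2)*(t^4 - 10*t^3 + 35*t^2 - 50*t + 24) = (t - 2)*(t + 2)*(t^3 - 8*t^2 + 19*t - 12) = (t - 4)*(t - 2)*(t + 2)*(t^2 - 4*t + 3) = (t - 4)*(t - 3)*(t - 2)*(t + 2)*(t - 1)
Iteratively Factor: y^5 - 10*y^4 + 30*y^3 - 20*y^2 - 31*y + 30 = (y - 5)*(y^4 - 5*y^3 + 5*y^2 + 5*y - 6) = (y - 5)*(y - 1)*(y^3 - 4*y^2 + y + 6) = (y - 5)*(y - 3)*(y - 1)*(y^2 - y - 2) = (y - 5)*(y - 3)*(y - 1)*(y + 1)*(y - 2)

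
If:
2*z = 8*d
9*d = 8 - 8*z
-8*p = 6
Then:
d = 8/41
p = -3/4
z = 32/41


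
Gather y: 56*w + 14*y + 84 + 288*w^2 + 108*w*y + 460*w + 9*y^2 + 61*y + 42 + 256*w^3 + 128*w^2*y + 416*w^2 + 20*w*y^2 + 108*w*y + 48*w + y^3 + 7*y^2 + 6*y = 256*w^3 + 704*w^2 + 564*w + y^3 + y^2*(20*w + 16) + y*(128*w^2 + 216*w + 81) + 126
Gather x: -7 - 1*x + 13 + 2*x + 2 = x + 8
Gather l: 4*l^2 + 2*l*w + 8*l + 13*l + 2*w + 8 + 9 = 4*l^2 + l*(2*w + 21) + 2*w + 17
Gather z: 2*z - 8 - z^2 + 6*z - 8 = -z^2 + 8*z - 16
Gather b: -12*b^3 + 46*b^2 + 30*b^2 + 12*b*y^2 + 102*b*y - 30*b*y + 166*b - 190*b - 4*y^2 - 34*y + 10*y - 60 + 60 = -12*b^3 + 76*b^2 + b*(12*y^2 + 72*y - 24) - 4*y^2 - 24*y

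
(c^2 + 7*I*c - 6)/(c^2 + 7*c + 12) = (c^2 + 7*I*c - 6)/(c^2 + 7*c + 12)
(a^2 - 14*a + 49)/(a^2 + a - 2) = (a^2 - 14*a + 49)/(a^2 + a - 2)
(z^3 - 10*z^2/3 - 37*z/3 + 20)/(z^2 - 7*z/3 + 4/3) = (z^2 - 2*z - 15)/(z - 1)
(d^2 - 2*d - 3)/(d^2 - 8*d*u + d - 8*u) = (3 - d)/(-d + 8*u)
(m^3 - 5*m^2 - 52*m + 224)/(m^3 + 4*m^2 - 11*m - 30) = (m^3 - 5*m^2 - 52*m + 224)/(m^3 + 4*m^2 - 11*m - 30)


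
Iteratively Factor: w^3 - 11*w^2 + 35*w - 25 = (w - 1)*(w^2 - 10*w + 25) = (w - 5)*(w - 1)*(w - 5)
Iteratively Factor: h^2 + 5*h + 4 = (h + 1)*(h + 4)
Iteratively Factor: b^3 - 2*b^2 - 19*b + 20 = (b + 4)*(b^2 - 6*b + 5) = (b - 5)*(b + 4)*(b - 1)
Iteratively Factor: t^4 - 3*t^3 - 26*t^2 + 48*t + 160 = (t - 5)*(t^3 + 2*t^2 - 16*t - 32) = (t - 5)*(t - 4)*(t^2 + 6*t + 8) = (t - 5)*(t - 4)*(t + 4)*(t + 2)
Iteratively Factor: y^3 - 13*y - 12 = (y + 3)*(y^2 - 3*y - 4) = (y + 1)*(y + 3)*(y - 4)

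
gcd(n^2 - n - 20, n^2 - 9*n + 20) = n - 5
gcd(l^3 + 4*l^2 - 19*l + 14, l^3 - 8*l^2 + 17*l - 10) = l^2 - 3*l + 2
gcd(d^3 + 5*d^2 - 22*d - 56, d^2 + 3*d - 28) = d^2 + 3*d - 28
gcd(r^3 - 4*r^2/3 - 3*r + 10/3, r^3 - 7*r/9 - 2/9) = r - 1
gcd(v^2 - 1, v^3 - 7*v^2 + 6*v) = v - 1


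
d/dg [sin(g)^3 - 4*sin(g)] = (3*sin(g)^2 - 4)*cos(g)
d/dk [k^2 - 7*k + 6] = 2*k - 7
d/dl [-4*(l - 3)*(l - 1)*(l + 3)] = -12*l^2 + 8*l + 36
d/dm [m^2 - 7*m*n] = 2*m - 7*n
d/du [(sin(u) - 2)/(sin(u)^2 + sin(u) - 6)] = -cos(u)/(sin(u) + 3)^2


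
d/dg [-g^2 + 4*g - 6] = 4 - 2*g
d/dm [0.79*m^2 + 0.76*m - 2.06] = 1.58*m + 0.76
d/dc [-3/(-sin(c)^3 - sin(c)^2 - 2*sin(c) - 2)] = 3*(-2*sin(c) + 3*cos(c)^2 - 5)*cos(c)/((sin(c) + 1)^2*(sin(c)^2 + 2)^2)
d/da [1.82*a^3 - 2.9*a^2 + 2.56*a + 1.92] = 5.46*a^2 - 5.8*a + 2.56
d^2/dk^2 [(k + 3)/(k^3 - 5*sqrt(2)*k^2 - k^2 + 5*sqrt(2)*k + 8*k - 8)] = 2*((k + 3)*(3*k^2 - 10*sqrt(2)*k - 2*k + 5*sqrt(2) + 8)^2 + (-3*k^2 + 2*k + 10*sqrt(2)*k + (k + 3)*(-3*k + 1 + 5*sqrt(2)) - 8 - 5*sqrt(2))*(k^3 - 5*sqrt(2)*k^2 - k^2 + 5*sqrt(2)*k + 8*k - 8))/(k^3 - 5*sqrt(2)*k^2 - k^2 + 5*sqrt(2)*k + 8*k - 8)^3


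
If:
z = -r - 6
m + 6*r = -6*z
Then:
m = 36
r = -z - 6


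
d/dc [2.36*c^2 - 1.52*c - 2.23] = 4.72*c - 1.52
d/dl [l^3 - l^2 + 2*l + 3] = 3*l^2 - 2*l + 2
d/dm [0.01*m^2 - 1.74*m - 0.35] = 0.02*m - 1.74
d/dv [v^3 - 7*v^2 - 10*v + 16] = 3*v^2 - 14*v - 10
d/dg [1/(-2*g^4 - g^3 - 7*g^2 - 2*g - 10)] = (8*g^3 + 3*g^2 + 14*g + 2)/(2*g^4 + g^3 + 7*g^2 + 2*g + 10)^2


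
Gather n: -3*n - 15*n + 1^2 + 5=6 - 18*n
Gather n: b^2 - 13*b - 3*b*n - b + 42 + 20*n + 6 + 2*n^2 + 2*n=b^2 - 14*b + 2*n^2 + n*(22 - 3*b) + 48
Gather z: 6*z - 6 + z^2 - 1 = z^2 + 6*z - 7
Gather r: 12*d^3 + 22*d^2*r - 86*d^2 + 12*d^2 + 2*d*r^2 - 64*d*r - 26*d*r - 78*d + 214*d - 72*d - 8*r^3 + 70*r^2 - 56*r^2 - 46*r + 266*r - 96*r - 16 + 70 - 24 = 12*d^3 - 74*d^2 + 64*d - 8*r^3 + r^2*(2*d + 14) + r*(22*d^2 - 90*d + 124) + 30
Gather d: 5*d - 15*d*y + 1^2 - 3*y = d*(5 - 15*y) - 3*y + 1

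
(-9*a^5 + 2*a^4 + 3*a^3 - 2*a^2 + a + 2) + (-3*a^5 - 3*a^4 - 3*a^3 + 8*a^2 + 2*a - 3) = -12*a^5 - a^4 + 6*a^2 + 3*a - 1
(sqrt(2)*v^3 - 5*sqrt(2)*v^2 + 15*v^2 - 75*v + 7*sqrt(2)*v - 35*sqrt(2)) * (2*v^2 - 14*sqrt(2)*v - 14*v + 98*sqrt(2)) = 2*sqrt(2)*v^5 - 24*sqrt(2)*v^4 + 2*v^4 - 126*sqrt(2)*v^3 - 24*v^3 - 126*v^2 + 2352*sqrt(2)*v^2 - 6860*sqrt(2)*v + 2352*v - 6860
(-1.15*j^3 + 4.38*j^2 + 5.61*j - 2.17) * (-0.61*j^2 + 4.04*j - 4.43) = 0.7015*j^5 - 7.3178*j^4 + 19.3676*j^3 + 4.5847*j^2 - 33.6191*j + 9.6131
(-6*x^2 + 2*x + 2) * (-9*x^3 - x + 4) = 54*x^5 - 18*x^4 - 12*x^3 - 26*x^2 + 6*x + 8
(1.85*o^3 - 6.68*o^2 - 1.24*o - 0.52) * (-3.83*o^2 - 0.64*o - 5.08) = -7.0855*o^5 + 24.4004*o^4 - 0.373600000000001*o^3 + 36.7196*o^2 + 6.632*o + 2.6416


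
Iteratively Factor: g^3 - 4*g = (g)*(g^2 - 4) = g*(g + 2)*(g - 2)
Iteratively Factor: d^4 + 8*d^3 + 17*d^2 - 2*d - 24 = (d + 2)*(d^3 + 6*d^2 + 5*d - 12) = (d + 2)*(d + 3)*(d^2 + 3*d - 4) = (d + 2)*(d + 3)*(d + 4)*(d - 1)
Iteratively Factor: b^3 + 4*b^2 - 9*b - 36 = (b + 4)*(b^2 - 9) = (b + 3)*(b + 4)*(b - 3)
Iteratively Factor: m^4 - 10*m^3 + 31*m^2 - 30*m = (m)*(m^3 - 10*m^2 + 31*m - 30) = m*(m - 5)*(m^2 - 5*m + 6) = m*(m - 5)*(m - 3)*(m - 2)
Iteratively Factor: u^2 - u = (u - 1)*(u)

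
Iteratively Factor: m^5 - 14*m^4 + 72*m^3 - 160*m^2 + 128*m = (m - 4)*(m^4 - 10*m^3 + 32*m^2 - 32*m) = (m - 4)^2*(m^3 - 6*m^2 + 8*m) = m*(m - 4)^2*(m^2 - 6*m + 8) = m*(m - 4)^3*(m - 2)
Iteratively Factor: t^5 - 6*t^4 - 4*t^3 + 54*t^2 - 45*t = (t - 3)*(t^4 - 3*t^3 - 13*t^2 + 15*t) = (t - 3)*(t - 1)*(t^3 - 2*t^2 - 15*t) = t*(t - 3)*(t - 1)*(t^2 - 2*t - 15) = t*(t - 3)*(t - 1)*(t + 3)*(t - 5)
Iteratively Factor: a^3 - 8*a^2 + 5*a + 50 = (a - 5)*(a^2 - 3*a - 10) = (a - 5)*(a + 2)*(a - 5)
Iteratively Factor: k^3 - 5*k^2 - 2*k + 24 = (k + 2)*(k^2 - 7*k + 12) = (k - 4)*(k + 2)*(k - 3)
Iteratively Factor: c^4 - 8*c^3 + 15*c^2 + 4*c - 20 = (c + 1)*(c^3 - 9*c^2 + 24*c - 20) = (c - 2)*(c + 1)*(c^2 - 7*c + 10) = (c - 2)^2*(c + 1)*(c - 5)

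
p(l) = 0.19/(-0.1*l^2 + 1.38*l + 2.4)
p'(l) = 0.19*(0.2*l - 1.38)/(-0.1*l^2 + 1.38*l + 2.4)^2 = (0.038*l - 0.2622)/(-0.1*l^2 + 1.38*l + 2.4)^2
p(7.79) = 0.03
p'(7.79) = 0.00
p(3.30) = 0.03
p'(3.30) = -0.00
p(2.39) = 0.04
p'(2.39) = -0.01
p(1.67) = 0.04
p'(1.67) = -0.01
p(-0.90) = 0.18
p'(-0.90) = -0.26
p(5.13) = 0.03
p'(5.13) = -0.00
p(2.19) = 0.04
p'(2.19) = -0.01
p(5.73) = 0.03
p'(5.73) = -0.00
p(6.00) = 0.03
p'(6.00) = -0.00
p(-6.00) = -0.02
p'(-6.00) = -0.01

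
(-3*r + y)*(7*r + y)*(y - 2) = -21*r^2*y + 42*r^2 + 4*r*y^2 - 8*r*y + y^3 - 2*y^2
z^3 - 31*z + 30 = (z - 5)*(z - 1)*(z + 6)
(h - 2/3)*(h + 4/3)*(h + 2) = h^3 + 8*h^2/3 + 4*h/9 - 16/9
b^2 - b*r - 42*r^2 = (b - 7*r)*(b + 6*r)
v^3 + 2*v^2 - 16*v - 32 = (v - 4)*(v + 2)*(v + 4)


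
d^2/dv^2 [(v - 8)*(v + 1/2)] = 2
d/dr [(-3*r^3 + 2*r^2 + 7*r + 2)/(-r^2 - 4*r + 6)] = (3*r^4 + 24*r^3 - 55*r^2 + 28*r + 50)/(r^4 + 8*r^3 + 4*r^2 - 48*r + 36)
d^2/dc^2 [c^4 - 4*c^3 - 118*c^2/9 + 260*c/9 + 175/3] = 12*c^2 - 24*c - 236/9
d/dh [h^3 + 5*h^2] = h*(3*h + 10)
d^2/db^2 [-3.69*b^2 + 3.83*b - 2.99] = -7.38000000000000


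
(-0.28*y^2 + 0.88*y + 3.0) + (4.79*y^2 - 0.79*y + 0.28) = 4.51*y^2 + 0.09*y + 3.28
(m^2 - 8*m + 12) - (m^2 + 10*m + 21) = -18*m - 9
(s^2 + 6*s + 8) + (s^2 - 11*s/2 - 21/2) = 2*s^2 + s/2 - 5/2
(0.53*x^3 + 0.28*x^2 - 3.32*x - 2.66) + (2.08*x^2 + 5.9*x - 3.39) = 0.53*x^3 + 2.36*x^2 + 2.58*x - 6.05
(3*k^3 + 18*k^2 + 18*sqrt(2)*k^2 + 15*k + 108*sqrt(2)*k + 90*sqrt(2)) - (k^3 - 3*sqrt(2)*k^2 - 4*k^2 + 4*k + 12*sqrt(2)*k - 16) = 2*k^3 + 22*k^2 + 21*sqrt(2)*k^2 + 11*k + 96*sqrt(2)*k + 16 + 90*sqrt(2)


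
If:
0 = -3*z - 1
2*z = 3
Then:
No Solution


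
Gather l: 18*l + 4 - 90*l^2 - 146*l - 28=-90*l^2 - 128*l - 24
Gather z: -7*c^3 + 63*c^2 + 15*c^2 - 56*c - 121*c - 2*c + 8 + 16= -7*c^3 + 78*c^2 - 179*c + 24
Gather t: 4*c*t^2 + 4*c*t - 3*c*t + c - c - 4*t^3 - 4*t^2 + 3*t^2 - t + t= c*t - 4*t^3 + t^2*(4*c - 1)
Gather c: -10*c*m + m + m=-10*c*m + 2*m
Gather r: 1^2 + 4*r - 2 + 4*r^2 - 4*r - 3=4*r^2 - 4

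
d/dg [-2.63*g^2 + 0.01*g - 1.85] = 0.01 - 5.26*g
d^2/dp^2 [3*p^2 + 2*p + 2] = 6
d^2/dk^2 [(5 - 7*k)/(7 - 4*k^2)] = 8*(16*k^2*(7*k - 5) + (5 - 21*k)*(4*k^2 - 7))/(4*k^2 - 7)^3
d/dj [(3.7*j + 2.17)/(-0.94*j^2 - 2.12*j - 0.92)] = (3.478*j^2 + 4.0796*j + 1.1964)/(0.8836*j^4 + 3.9856*j^3 + 6.224*j^2 + 3.9008*j + 0.8464)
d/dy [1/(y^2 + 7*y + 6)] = (-2*y - 7)/(y^2 + 7*y + 6)^2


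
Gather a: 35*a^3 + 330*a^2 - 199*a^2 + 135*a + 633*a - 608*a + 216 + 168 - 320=35*a^3 + 131*a^2 + 160*a + 64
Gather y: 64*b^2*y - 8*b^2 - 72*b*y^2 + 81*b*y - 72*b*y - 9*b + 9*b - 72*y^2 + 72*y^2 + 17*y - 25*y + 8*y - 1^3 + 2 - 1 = -8*b^2 - 72*b*y^2 + y*(64*b^2 + 9*b)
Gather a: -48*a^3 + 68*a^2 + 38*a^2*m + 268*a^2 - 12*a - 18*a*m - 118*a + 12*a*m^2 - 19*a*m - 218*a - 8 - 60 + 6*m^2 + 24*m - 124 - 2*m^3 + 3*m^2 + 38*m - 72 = -48*a^3 + a^2*(38*m + 336) + a*(12*m^2 - 37*m - 348) - 2*m^3 + 9*m^2 + 62*m - 264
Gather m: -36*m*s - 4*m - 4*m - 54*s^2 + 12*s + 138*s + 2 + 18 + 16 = m*(-36*s - 8) - 54*s^2 + 150*s + 36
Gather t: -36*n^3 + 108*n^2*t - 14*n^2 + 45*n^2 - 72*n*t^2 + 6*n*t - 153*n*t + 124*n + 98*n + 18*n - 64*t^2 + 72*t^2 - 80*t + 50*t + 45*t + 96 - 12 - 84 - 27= -36*n^3 + 31*n^2 + 240*n + t^2*(8 - 72*n) + t*(108*n^2 - 147*n + 15) - 27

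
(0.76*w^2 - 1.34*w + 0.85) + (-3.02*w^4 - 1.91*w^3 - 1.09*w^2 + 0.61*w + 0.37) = -3.02*w^4 - 1.91*w^3 - 0.33*w^2 - 0.73*w + 1.22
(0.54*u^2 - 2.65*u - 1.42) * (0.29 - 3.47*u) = -1.8738*u^3 + 9.3521*u^2 + 4.1589*u - 0.4118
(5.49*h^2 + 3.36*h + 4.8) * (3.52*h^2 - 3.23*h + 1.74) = 19.3248*h^4 - 5.9055*h^3 + 15.5958*h^2 - 9.6576*h + 8.352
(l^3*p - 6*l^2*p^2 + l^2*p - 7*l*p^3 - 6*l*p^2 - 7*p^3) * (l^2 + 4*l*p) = l^5*p - 2*l^4*p^2 + l^4*p - 31*l^3*p^3 - 2*l^3*p^2 - 28*l^2*p^4 - 31*l^2*p^3 - 28*l*p^4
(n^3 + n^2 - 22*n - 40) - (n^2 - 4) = n^3 - 22*n - 36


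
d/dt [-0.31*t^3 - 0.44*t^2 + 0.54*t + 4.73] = -0.93*t^2 - 0.88*t + 0.54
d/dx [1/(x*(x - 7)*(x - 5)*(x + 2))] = 2*(-2*x^3 + 15*x^2 - 11*x - 35)/(x^2*(x^6 - 20*x^5 + 122*x^4 - 80*x^3 - 1279*x^2 + 1540*x + 4900))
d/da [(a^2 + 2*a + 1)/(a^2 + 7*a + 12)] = (5*a^2 + 22*a + 17)/(a^4 + 14*a^3 + 73*a^2 + 168*a + 144)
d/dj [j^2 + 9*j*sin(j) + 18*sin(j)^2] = 9*j*cos(j) + 2*j + 9*sin(j) + 18*sin(2*j)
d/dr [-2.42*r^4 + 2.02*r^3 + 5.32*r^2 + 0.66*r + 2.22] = -9.68*r^3 + 6.06*r^2 + 10.64*r + 0.66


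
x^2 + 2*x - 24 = (x - 4)*(x + 6)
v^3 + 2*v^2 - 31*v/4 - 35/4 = (v - 5/2)*(v + 1)*(v + 7/2)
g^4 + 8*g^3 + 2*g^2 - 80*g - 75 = (g - 3)*(g + 1)*(g + 5)^2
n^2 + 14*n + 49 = (n + 7)^2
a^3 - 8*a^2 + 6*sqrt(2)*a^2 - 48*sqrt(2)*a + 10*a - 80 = (a - 8)*(a + sqrt(2))*(a + 5*sqrt(2))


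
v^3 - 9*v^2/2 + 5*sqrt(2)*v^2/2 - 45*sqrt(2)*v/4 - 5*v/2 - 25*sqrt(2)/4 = (v - 5)*(v + 1/2)*(v + 5*sqrt(2)/2)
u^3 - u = u*(u - 1)*(u + 1)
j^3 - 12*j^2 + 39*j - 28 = (j - 7)*(j - 4)*(j - 1)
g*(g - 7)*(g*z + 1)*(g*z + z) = g^4*z^2 - 6*g^3*z^2 + g^3*z - 7*g^2*z^2 - 6*g^2*z - 7*g*z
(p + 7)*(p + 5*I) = p^2 + 7*p + 5*I*p + 35*I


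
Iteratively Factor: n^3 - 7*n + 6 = (n + 3)*(n^2 - 3*n + 2) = (n - 1)*(n + 3)*(n - 2)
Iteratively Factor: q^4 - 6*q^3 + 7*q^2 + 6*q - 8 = (q - 4)*(q^3 - 2*q^2 - q + 2) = (q - 4)*(q + 1)*(q^2 - 3*q + 2) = (q - 4)*(q - 2)*(q + 1)*(q - 1)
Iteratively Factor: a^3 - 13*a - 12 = (a - 4)*(a^2 + 4*a + 3) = (a - 4)*(a + 1)*(a + 3)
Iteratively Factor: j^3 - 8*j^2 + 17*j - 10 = (j - 1)*(j^2 - 7*j + 10) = (j - 2)*(j - 1)*(j - 5)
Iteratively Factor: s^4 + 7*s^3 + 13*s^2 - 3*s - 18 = (s + 3)*(s^3 + 4*s^2 + s - 6) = (s - 1)*(s + 3)*(s^2 + 5*s + 6) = (s - 1)*(s + 2)*(s + 3)*(s + 3)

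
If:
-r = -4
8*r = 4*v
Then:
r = 4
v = 8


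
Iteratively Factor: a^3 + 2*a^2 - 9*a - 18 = (a - 3)*(a^2 + 5*a + 6) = (a - 3)*(a + 3)*(a + 2)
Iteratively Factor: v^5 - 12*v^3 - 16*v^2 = (v + 2)*(v^4 - 2*v^3 - 8*v^2) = v*(v + 2)*(v^3 - 2*v^2 - 8*v) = v*(v - 4)*(v + 2)*(v^2 + 2*v) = v^2*(v - 4)*(v + 2)*(v + 2)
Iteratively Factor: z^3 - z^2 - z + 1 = (z - 1)*(z^2 - 1) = (z - 1)*(z + 1)*(z - 1)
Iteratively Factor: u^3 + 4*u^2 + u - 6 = (u + 3)*(u^2 + u - 2) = (u + 2)*(u + 3)*(u - 1)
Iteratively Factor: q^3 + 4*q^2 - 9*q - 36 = (q + 3)*(q^2 + q - 12) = (q + 3)*(q + 4)*(q - 3)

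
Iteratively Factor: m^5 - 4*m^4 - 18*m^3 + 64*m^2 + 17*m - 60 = (m - 1)*(m^4 - 3*m^3 - 21*m^2 + 43*m + 60) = (m - 3)*(m - 1)*(m^3 - 21*m - 20) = (m - 5)*(m - 3)*(m - 1)*(m^2 + 5*m + 4) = (m - 5)*(m - 3)*(m - 1)*(m + 1)*(m + 4)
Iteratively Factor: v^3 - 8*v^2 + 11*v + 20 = (v - 5)*(v^2 - 3*v - 4) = (v - 5)*(v + 1)*(v - 4)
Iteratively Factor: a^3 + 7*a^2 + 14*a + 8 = (a + 4)*(a^2 + 3*a + 2) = (a + 1)*(a + 4)*(a + 2)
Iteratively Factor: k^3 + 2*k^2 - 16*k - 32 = (k + 2)*(k^2 - 16) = (k - 4)*(k + 2)*(k + 4)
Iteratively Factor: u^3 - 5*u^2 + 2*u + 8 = (u - 2)*(u^2 - 3*u - 4) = (u - 4)*(u - 2)*(u + 1)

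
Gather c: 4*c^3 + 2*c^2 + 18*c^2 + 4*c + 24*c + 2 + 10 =4*c^3 + 20*c^2 + 28*c + 12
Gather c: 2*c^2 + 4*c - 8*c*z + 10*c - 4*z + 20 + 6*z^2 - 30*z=2*c^2 + c*(14 - 8*z) + 6*z^2 - 34*z + 20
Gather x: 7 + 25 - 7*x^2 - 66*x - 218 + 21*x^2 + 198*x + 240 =14*x^2 + 132*x + 54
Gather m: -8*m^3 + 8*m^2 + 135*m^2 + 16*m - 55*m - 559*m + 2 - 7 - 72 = -8*m^3 + 143*m^2 - 598*m - 77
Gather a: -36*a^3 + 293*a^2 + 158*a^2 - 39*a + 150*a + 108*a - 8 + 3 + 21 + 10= -36*a^3 + 451*a^2 + 219*a + 26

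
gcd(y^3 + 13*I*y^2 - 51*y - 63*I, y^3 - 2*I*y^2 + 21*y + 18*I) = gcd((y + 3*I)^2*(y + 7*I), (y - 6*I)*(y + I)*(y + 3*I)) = y + 3*I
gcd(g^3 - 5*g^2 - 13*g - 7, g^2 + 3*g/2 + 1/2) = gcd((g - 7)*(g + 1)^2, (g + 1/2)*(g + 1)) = g + 1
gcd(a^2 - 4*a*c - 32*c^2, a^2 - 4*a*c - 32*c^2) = a^2 - 4*a*c - 32*c^2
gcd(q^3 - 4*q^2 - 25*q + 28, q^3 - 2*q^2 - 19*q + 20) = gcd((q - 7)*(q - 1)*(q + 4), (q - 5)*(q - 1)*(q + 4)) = q^2 + 3*q - 4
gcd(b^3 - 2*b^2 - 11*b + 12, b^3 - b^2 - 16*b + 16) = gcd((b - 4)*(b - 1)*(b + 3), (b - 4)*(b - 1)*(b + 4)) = b^2 - 5*b + 4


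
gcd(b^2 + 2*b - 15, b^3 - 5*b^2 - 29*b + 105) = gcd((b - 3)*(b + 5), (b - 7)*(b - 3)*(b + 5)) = b^2 + 2*b - 15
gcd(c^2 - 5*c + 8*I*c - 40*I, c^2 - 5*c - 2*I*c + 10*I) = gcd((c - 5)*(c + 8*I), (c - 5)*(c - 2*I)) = c - 5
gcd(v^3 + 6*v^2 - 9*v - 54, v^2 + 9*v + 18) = v^2 + 9*v + 18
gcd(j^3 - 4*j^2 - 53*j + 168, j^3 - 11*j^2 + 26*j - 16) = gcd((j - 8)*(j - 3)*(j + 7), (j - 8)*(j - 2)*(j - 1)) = j - 8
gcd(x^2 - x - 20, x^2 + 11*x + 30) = 1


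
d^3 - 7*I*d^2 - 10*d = d*(d - 5*I)*(d - 2*I)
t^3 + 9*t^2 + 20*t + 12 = (t + 1)*(t + 2)*(t + 6)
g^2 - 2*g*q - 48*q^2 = (g - 8*q)*(g + 6*q)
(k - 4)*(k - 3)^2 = k^3 - 10*k^2 + 33*k - 36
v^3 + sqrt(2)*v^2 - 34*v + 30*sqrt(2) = (v - 3*sqrt(2))*(v - sqrt(2))*(v + 5*sqrt(2))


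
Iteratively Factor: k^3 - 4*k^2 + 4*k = (k)*(k^2 - 4*k + 4) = k*(k - 2)*(k - 2)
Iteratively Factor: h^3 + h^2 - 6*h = (h + 3)*(h^2 - 2*h) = (h - 2)*(h + 3)*(h)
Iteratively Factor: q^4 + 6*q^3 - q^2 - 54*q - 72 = (q + 4)*(q^3 + 2*q^2 - 9*q - 18) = (q + 3)*(q + 4)*(q^2 - q - 6) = (q - 3)*(q + 3)*(q + 4)*(q + 2)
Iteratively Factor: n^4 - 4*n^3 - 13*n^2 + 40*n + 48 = (n - 4)*(n^3 - 13*n - 12) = (n - 4)^2*(n^2 + 4*n + 3) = (n - 4)^2*(n + 1)*(n + 3)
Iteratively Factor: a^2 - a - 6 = (a + 2)*(a - 3)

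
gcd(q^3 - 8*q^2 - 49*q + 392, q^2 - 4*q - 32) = q - 8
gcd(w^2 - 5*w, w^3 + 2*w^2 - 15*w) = w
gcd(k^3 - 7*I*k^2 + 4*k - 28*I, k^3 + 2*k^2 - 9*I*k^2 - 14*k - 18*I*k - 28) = k^2 - 9*I*k - 14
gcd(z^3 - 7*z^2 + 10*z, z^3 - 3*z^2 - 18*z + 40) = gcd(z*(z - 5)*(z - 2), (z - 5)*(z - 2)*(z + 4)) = z^2 - 7*z + 10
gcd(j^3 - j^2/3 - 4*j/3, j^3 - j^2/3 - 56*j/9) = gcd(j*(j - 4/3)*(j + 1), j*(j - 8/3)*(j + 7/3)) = j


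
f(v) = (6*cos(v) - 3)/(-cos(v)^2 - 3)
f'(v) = -2*(6*cos(v) - 3)*sin(v)*cos(v)/(-cos(v)^2 - 3)^2 - 6*sin(v)/(-cos(v)^2 - 3)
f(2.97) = 2.24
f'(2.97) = 0.07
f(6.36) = -0.75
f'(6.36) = 0.09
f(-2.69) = 2.20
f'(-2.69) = -0.23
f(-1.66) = 1.18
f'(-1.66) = -1.92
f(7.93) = 1.15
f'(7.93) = 1.93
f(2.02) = 1.76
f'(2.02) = 1.26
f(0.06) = -0.75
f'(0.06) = 0.07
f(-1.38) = 0.61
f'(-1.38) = -2.02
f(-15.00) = 2.11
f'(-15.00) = -0.51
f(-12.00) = -0.56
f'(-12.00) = 0.73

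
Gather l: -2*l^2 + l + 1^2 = -2*l^2 + l + 1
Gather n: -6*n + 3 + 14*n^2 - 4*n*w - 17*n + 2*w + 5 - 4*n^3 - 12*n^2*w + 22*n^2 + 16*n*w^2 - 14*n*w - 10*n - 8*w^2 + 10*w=-4*n^3 + n^2*(36 - 12*w) + n*(16*w^2 - 18*w - 33) - 8*w^2 + 12*w + 8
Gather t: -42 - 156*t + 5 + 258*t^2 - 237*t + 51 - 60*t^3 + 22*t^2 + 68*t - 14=-60*t^3 + 280*t^2 - 325*t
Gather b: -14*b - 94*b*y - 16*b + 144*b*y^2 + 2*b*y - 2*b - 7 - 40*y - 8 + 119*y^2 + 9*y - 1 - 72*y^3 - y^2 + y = b*(144*y^2 - 92*y - 32) - 72*y^3 + 118*y^2 - 30*y - 16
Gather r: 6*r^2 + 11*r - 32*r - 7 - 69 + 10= 6*r^2 - 21*r - 66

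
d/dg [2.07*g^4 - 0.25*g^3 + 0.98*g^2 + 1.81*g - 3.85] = 8.28*g^3 - 0.75*g^2 + 1.96*g + 1.81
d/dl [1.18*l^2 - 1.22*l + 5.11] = 2.36*l - 1.22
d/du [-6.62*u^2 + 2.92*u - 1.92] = 2.92 - 13.24*u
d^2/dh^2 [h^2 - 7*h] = 2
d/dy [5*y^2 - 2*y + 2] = 10*y - 2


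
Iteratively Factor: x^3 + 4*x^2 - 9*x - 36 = (x + 4)*(x^2 - 9) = (x - 3)*(x + 4)*(x + 3)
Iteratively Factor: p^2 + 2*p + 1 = (p + 1)*(p + 1)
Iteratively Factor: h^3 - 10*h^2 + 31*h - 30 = (h - 2)*(h^2 - 8*h + 15) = (h - 5)*(h - 2)*(h - 3)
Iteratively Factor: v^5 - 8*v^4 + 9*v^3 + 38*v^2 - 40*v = (v)*(v^4 - 8*v^3 + 9*v^2 + 38*v - 40) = v*(v - 1)*(v^3 - 7*v^2 + 2*v + 40) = v*(v - 5)*(v - 1)*(v^2 - 2*v - 8) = v*(v - 5)*(v - 4)*(v - 1)*(v + 2)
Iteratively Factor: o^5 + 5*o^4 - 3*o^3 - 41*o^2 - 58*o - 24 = (o + 4)*(o^4 + o^3 - 7*o^2 - 13*o - 6) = (o - 3)*(o + 4)*(o^3 + 4*o^2 + 5*o + 2) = (o - 3)*(o + 1)*(o + 4)*(o^2 + 3*o + 2) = (o - 3)*(o + 1)^2*(o + 4)*(o + 2)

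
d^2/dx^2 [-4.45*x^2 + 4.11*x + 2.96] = -8.90000000000000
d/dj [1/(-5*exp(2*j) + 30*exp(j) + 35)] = 2*(exp(j) - 3)*exp(j)/(5*(-exp(2*j) + 6*exp(j) + 7)^2)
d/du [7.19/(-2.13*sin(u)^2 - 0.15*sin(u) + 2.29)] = (30.6294*sin(u) + 1.0785)*cos(u)/(2.13*sin(u)^2 + 0.15*sin(u) - 2.29)^2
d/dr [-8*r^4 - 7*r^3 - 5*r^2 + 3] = r*(-32*r^2 - 21*r - 10)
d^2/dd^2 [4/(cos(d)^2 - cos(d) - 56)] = 4*(4*sin(d)^4 - 227*sin(d)^2 - 209*cos(d)/4 - 3*cos(3*d)/4 + 109)/(sin(d)^2 + cos(d) + 55)^3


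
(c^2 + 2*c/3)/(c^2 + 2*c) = (c + 2/3)/(c + 2)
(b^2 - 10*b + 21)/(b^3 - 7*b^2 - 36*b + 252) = (b - 3)/(b^2 - 36)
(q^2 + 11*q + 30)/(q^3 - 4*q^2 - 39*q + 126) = (q + 5)/(q^2 - 10*q + 21)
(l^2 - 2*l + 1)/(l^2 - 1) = (l - 1)/(l + 1)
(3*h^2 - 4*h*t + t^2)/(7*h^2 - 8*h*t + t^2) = (-3*h + t)/(-7*h + t)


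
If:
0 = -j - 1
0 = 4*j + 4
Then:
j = -1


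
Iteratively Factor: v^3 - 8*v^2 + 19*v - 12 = (v - 3)*(v^2 - 5*v + 4) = (v - 4)*(v - 3)*(v - 1)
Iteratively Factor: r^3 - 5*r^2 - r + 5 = (r - 5)*(r^2 - 1) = (r - 5)*(r - 1)*(r + 1)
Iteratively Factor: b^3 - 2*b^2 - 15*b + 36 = (b + 4)*(b^2 - 6*b + 9) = (b - 3)*(b + 4)*(b - 3)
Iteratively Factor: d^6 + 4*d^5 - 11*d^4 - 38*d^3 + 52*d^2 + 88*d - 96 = (d - 1)*(d^5 + 5*d^4 - 6*d^3 - 44*d^2 + 8*d + 96) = (d - 2)*(d - 1)*(d^4 + 7*d^3 + 8*d^2 - 28*d - 48) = (d - 2)*(d - 1)*(d + 2)*(d^3 + 5*d^2 - 2*d - 24) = (d - 2)*(d - 1)*(d + 2)*(d + 3)*(d^2 + 2*d - 8) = (d - 2)*(d - 1)*(d + 2)*(d + 3)*(d + 4)*(d - 2)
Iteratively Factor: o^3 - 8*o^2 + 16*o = (o)*(o^2 - 8*o + 16) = o*(o - 4)*(o - 4)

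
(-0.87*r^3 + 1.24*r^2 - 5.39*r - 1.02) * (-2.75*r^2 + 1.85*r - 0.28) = 2.3925*r^5 - 5.0195*r^4 + 17.3601*r^3 - 7.5137*r^2 - 0.3778*r + 0.2856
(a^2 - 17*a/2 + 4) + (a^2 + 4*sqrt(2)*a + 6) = 2*a^2 - 17*a/2 + 4*sqrt(2)*a + 10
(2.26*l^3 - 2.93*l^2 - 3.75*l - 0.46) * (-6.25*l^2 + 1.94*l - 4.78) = -14.125*l^5 + 22.6969*l^4 + 6.9505*l^3 + 9.6054*l^2 + 17.0326*l + 2.1988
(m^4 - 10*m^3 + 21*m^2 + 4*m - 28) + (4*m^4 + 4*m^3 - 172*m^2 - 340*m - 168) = 5*m^4 - 6*m^3 - 151*m^2 - 336*m - 196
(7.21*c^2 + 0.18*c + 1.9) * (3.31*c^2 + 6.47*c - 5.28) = 23.8651*c^4 + 47.2445*c^3 - 30.6152*c^2 + 11.3426*c - 10.032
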